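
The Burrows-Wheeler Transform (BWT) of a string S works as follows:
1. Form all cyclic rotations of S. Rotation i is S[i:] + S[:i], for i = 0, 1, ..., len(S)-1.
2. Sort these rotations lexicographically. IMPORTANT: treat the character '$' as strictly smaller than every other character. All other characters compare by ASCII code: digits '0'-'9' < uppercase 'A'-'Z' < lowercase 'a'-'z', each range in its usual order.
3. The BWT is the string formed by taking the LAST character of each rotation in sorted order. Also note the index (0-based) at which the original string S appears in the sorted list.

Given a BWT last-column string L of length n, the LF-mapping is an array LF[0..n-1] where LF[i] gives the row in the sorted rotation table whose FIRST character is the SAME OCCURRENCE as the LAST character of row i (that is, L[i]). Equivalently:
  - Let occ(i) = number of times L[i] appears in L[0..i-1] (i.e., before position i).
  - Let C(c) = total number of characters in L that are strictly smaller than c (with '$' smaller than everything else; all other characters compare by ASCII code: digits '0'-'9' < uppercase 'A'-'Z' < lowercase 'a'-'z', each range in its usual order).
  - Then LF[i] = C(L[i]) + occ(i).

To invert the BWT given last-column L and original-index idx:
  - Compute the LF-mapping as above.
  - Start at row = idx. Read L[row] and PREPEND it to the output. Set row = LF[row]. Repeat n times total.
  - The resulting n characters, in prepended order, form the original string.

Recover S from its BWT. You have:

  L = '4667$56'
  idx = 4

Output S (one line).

Answer: 656764$

Derivation:
LF mapping: 1 3 4 6 0 2 5
Walk LF starting at row 4, prepending L[row]:
  step 1: row=4, L[4]='$', prepend. Next row=LF[4]=0
  step 2: row=0, L[0]='4', prepend. Next row=LF[0]=1
  step 3: row=1, L[1]='6', prepend. Next row=LF[1]=3
  step 4: row=3, L[3]='7', prepend. Next row=LF[3]=6
  step 5: row=6, L[6]='6', prepend. Next row=LF[6]=5
  step 6: row=5, L[5]='5', prepend. Next row=LF[5]=2
  step 7: row=2, L[2]='6', prepend. Next row=LF[2]=4
Reversed output: 656764$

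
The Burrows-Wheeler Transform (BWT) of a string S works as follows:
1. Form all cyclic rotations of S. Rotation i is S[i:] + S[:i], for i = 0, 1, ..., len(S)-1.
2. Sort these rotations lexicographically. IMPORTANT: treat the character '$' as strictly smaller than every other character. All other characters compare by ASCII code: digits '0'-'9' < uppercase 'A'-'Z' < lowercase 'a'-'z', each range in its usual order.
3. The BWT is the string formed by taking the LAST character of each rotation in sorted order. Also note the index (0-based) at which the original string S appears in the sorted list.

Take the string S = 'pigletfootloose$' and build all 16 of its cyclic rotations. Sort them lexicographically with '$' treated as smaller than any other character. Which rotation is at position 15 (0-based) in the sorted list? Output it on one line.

All 16 rotations (rotation i = S[i:]+S[:i]):
  rot[0] = pigletfootloose$
  rot[1] = igletfootloose$p
  rot[2] = gletfootloose$pi
  rot[3] = letfootloose$pig
  rot[4] = etfootloose$pigl
  rot[5] = tfootloose$pigle
  rot[6] = footloose$piglet
  rot[7] = ootloose$pigletf
  rot[8] = otloose$pigletfo
  rot[9] = tloose$pigletfoo
  rot[10] = loose$pigletfoot
  rot[11] = oose$pigletfootl
  rot[12] = ose$pigletfootlo
  rot[13] = se$pigletfootloo
  rot[14] = e$pigletfootloos
  rot[15] = $pigletfootloose
Sorted (with $ < everything):
  sorted[0] = $pigletfootloose
  sorted[1] = e$pigletfootloos
  sorted[2] = etfootloose$pigl
  sorted[3] = footloose$piglet
  sorted[4] = gletfootloose$pi
  sorted[5] = igletfootloose$p
  sorted[6] = letfootloose$pig
  sorted[7] = loose$pigletfoot
  sorted[8] = oose$pigletfootl
  sorted[9] = ootloose$pigletf
  sorted[10] = ose$pigletfootlo
  sorted[11] = otloose$pigletfo
  sorted[12] = pigletfootloose$
  sorted[13] = se$pigletfootloo
  sorted[14] = tfootloose$pigle
  sorted[15] = tloose$pigletfoo
sorted[15] = tloose$pigletfoo

Answer: tloose$pigletfoo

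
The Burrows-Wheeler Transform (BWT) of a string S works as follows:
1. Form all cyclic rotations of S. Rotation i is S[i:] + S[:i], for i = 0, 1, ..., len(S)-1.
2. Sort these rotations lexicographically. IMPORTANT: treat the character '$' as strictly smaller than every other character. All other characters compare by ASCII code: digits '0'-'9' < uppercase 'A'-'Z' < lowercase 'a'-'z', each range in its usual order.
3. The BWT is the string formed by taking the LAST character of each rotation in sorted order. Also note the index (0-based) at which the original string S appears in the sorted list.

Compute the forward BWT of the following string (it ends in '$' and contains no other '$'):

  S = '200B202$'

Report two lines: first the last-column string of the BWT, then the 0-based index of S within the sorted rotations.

All 8 rotations (rotation i = S[i:]+S[:i]):
  rot[0] = 200B202$
  rot[1] = 00B202$2
  rot[2] = 0B202$20
  rot[3] = B202$200
  rot[4] = 202$200B
  rot[5] = 02$200B2
  rot[6] = 2$200B20
  rot[7] = $200B202
Sorted (with $ < everything):
  sorted[0] = $200B202  (last char: '2')
  sorted[1] = 00B202$2  (last char: '2')
  sorted[2] = 02$200B2  (last char: '2')
  sorted[3] = 0B202$20  (last char: '0')
  sorted[4] = 2$200B20  (last char: '0')
  sorted[5] = 200B202$  (last char: '$')
  sorted[6] = 202$200B  (last char: 'B')
  sorted[7] = B202$200  (last char: '0')
Last column: 22200$B0
Original string S is at sorted index 5

Answer: 22200$B0
5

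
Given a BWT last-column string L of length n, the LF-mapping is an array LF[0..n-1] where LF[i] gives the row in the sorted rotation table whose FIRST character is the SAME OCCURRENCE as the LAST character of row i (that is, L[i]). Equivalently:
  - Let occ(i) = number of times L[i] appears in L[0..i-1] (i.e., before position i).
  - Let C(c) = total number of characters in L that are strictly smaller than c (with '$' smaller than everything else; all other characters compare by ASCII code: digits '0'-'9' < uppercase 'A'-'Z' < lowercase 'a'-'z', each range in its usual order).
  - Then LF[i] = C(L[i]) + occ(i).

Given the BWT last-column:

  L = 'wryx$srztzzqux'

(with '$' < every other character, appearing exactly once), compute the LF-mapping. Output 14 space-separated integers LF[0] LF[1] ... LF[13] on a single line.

Char counts: '$':1, 'q':1, 'r':2, 's':1, 't':1, 'u':1, 'w':1, 'x':2, 'y':1, 'z':3
C (first-col start): C('$')=0, C('q')=1, C('r')=2, C('s')=4, C('t')=5, C('u')=6, C('w')=7, C('x')=8, C('y')=10, C('z')=11
L[0]='w': occ=0, LF[0]=C('w')+0=7+0=7
L[1]='r': occ=0, LF[1]=C('r')+0=2+0=2
L[2]='y': occ=0, LF[2]=C('y')+0=10+0=10
L[3]='x': occ=0, LF[3]=C('x')+0=8+0=8
L[4]='$': occ=0, LF[4]=C('$')+0=0+0=0
L[5]='s': occ=0, LF[5]=C('s')+0=4+0=4
L[6]='r': occ=1, LF[6]=C('r')+1=2+1=3
L[7]='z': occ=0, LF[7]=C('z')+0=11+0=11
L[8]='t': occ=0, LF[8]=C('t')+0=5+0=5
L[9]='z': occ=1, LF[9]=C('z')+1=11+1=12
L[10]='z': occ=2, LF[10]=C('z')+2=11+2=13
L[11]='q': occ=0, LF[11]=C('q')+0=1+0=1
L[12]='u': occ=0, LF[12]=C('u')+0=6+0=6
L[13]='x': occ=1, LF[13]=C('x')+1=8+1=9

Answer: 7 2 10 8 0 4 3 11 5 12 13 1 6 9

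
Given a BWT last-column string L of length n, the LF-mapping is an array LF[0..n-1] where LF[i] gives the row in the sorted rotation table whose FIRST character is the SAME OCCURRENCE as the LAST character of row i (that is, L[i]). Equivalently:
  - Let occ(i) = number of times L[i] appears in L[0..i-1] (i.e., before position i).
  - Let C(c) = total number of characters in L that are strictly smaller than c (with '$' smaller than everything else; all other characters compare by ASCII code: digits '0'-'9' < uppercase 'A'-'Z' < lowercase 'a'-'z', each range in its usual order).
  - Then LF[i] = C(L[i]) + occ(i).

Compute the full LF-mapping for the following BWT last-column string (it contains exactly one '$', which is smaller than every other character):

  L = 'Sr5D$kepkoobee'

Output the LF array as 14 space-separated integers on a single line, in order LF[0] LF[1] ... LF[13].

Char counts: '$':1, '5':1, 'D':1, 'S':1, 'b':1, 'e':3, 'k':2, 'o':2, 'p':1, 'r':1
C (first-col start): C('$')=0, C('5')=1, C('D')=2, C('S')=3, C('b')=4, C('e')=5, C('k')=8, C('o')=10, C('p')=12, C('r')=13
L[0]='S': occ=0, LF[0]=C('S')+0=3+0=3
L[1]='r': occ=0, LF[1]=C('r')+0=13+0=13
L[2]='5': occ=0, LF[2]=C('5')+0=1+0=1
L[3]='D': occ=0, LF[3]=C('D')+0=2+0=2
L[4]='$': occ=0, LF[4]=C('$')+0=0+0=0
L[5]='k': occ=0, LF[5]=C('k')+0=8+0=8
L[6]='e': occ=0, LF[6]=C('e')+0=5+0=5
L[7]='p': occ=0, LF[7]=C('p')+0=12+0=12
L[8]='k': occ=1, LF[8]=C('k')+1=8+1=9
L[9]='o': occ=0, LF[9]=C('o')+0=10+0=10
L[10]='o': occ=1, LF[10]=C('o')+1=10+1=11
L[11]='b': occ=0, LF[11]=C('b')+0=4+0=4
L[12]='e': occ=1, LF[12]=C('e')+1=5+1=6
L[13]='e': occ=2, LF[13]=C('e')+2=5+2=7

Answer: 3 13 1 2 0 8 5 12 9 10 11 4 6 7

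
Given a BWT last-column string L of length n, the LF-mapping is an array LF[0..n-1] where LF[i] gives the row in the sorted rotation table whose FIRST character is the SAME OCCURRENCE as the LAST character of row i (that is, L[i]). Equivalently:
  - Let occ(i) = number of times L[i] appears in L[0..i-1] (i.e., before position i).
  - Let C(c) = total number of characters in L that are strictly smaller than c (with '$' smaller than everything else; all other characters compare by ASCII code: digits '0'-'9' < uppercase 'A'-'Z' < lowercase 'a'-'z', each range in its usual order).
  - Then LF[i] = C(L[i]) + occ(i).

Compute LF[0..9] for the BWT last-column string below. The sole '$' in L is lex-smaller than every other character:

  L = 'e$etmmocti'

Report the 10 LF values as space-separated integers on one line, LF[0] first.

Answer: 2 0 3 8 5 6 7 1 9 4

Derivation:
Char counts: '$':1, 'c':1, 'e':2, 'i':1, 'm':2, 'o':1, 't':2
C (first-col start): C('$')=0, C('c')=1, C('e')=2, C('i')=4, C('m')=5, C('o')=7, C('t')=8
L[0]='e': occ=0, LF[0]=C('e')+0=2+0=2
L[1]='$': occ=0, LF[1]=C('$')+0=0+0=0
L[2]='e': occ=1, LF[2]=C('e')+1=2+1=3
L[3]='t': occ=0, LF[3]=C('t')+0=8+0=8
L[4]='m': occ=0, LF[4]=C('m')+0=5+0=5
L[5]='m': occ=1, LF[5]=C('m')+1=5+1=6
L[6]='o': occ=0, LF[6]=C('o')+0=7+0=7
L[7]='c': occ=0, LF[7]=C('c')+0=1+0=1
L[8]='t': occ=1, LF[8]=C('t')+1=8+1=9
L[9]='i': occ=0, LF[9]=C('i')+0=4+0=4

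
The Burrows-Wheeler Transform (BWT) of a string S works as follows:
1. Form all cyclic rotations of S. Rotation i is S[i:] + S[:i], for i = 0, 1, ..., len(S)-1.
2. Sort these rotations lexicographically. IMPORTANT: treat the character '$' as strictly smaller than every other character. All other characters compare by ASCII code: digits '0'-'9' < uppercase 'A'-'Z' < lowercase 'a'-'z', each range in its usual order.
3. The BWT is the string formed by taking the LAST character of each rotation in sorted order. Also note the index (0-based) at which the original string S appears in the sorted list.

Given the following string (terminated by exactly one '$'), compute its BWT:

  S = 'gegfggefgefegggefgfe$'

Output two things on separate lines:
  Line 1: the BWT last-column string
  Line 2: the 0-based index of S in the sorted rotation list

Answer: efggggfgeeegfgg$fefge
15

Derivation:
All 21 rotations (rotation i = S[i:]+S[:i]):
  rot[0] = gegfggefgefegggefgfe$
  rot[1] = egfggefgefegggefgfe$g
  rot[2] = gfggefgefegggefgfe$ge
  rot[3] = fggefgefegggefgfe$geg
  rot[4] = ggefgefegggefgfe$gegf
  rot[5] = gefgefegggefgfe$gegfg
  rot[6] = efgefegggefgfe$gegfgg
  rot[7] = fgefegggefgfe$gegfgge
  rot[8] = gefegggefgfe$gegfggef
  rot[9] = efegggefgfe$gegfggefg
  rot[10] = fegggefgfe$gegfggefge
  rot[11] = egggefgfe$gegfggefgef
  rot[12] = gggefgfe$gegfggefgefe
  rot[13] = ggefgfe$gegfggefgefeg
  rot[14] = gefgfe$gegfggefgefegg
  rot[15] = efgfe$gegfggefgefeggg
  rot[16] = fgfe$gegfggefgefeggge
  rot[17] = gfe$gegfggefgefegggef
  rot[18] = fe$gegfggefgefegggefg
  rot[19] = e$gegfggefgefegggefgf
  rot[20] = $gegfggefgefegggefgfe
Sorted (with $ < everything):
  sorted[0] = $gegfggefgefegggefgfe  (last char: 'e')
  sorted[1] = e$gegfggefgefegggefgf  (last char: 'f')
  sorted[2] = efegggefgfe$gegfggefg  (last char: 'g')
  sorted[3] = efgefegggefgfe$gegfgg  (last char: 'g')
  sorted[4] = efgfe$gegfggefgefeggg  (last char: 'g')
  sorted[5] = egfggefgefegggefgfe$g  (last char: 'g')
  sorted[6] = egggefgfe$gegfggefgef  (last char: 'f')
  sorted[7] = fe$gegfggefgefegggefg  (last char: 'g')
  sorted[8] = fegggefgfe$gegfggefge  (last char: 'e')
  sorted[9] = fgefegggefgfe$gegfgge  (last char: 'e')
  sorted[10] = fgfe$gegfggefgefeggge  (last char: 'e')
  sorted[11] = fggefgefegggefgfe$geg  (last char: 'g')
  sorted[12] = gefegggefgfe$gegfggef  (last char: 'f')
  sorted[13] = gefgefegggefgfe$gegfg  (last char: 'g')
  sorted[14] = gefgfe$gegfggefgefegg  (last char: 'g')
  sorted[15] = gegfggefgefegggefgfe$  (last char: '$')
  sorted[16] = gfe$gegfggefgefegggef  (last char: 'f')
  sorted[17] = gfggefgefegggefgfe$ge  (last char: 'e')
  sorted[18] = ggefgefegggefgfe$gegf  (last char: 'f')
  sorted[19] = ggefgfe$gegfggefgefeg  (last char: 'g')
  sorted[20] = gggefgfe$gegfggefgefe  (last char: 'e')
Last column: efggggfgeeegfgg$fefge
Original string S is at sorted index 15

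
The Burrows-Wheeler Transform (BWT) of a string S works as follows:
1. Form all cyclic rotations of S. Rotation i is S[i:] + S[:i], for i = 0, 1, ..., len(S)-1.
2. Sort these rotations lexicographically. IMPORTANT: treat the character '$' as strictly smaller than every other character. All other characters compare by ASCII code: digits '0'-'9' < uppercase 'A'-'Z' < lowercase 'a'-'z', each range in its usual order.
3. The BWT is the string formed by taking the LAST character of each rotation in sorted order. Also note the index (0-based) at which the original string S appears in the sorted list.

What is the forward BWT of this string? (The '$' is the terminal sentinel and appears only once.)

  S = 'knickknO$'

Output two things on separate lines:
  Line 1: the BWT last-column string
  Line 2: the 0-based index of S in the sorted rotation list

All 9 rotations (rotation i = S[i:]+S[:i]):
  rot[0] = knickknO$
  rot[1] = nickknO$k
  rot[2] = ickknO$kn
  rot[3] = ckknO$kni
  rot[4] = kknO$knic
  rot[5] = knO$knick
  rot[6] = nO$knickk
  rot[7] = O$knickkn
  rot[8] = $knickknO
Sorted (with $ < everything):
  sorted[0] = $knickknO  (last char: 'O')
  sorted[1] = O$knickkn  (last char: 'n')
  sorted[2] = ckknO$kni  (last char: 'i')
  sorted[3] = ickknO$kn  (last char: 'n')
  sorted[4] = kknO$knic  (last char: 'c')
  sorted[5] = knO$knick  (last char: 'k')
  sorted[6] = knickknO$  (last char: '$')
  sorted[7] = nO$knickk  (last char: 'k')
  sorted[8] = nickknO$k  (last char: 'k')
Last column: Oninck$kk
Original string S is at sorted index 6

Answer: Oninck$kk
6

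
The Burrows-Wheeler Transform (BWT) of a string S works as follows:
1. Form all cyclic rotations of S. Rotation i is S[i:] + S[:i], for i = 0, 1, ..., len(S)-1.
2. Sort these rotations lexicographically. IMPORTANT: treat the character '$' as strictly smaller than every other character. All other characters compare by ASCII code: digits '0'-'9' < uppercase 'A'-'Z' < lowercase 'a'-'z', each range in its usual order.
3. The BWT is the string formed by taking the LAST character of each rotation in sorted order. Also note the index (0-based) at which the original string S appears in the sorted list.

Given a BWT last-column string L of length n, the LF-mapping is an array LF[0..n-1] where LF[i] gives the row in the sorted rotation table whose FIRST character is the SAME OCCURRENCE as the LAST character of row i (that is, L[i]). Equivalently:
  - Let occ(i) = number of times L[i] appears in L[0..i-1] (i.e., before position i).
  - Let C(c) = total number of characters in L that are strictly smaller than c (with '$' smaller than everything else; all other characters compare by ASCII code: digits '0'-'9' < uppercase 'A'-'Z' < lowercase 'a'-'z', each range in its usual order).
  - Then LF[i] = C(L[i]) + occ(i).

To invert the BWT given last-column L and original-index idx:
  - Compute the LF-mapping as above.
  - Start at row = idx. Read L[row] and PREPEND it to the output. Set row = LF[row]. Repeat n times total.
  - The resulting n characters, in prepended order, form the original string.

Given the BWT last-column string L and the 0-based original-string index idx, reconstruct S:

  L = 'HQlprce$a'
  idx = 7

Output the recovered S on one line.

LF mapping: 1 2 6 7 8 4 5 0 3
Walk LF starting at row 7, prepending L[row]:
  step 1: row=7, L[7]='$', prepend. Next row=LF[7]=0
  step 2: row=0, L[0]='H', prepend. Next row=LF[0]=1
  step 3: row=1, L[1]='Q', prepend. Next row=LF[1]=2
  step 4: row=2, L[2]='l', prepend. Next row=LF[2]=6
  step 5: row=6, L[6]='e', prepend. Next row=LF[6]=5
  step 6: row=5, L[5]='c', prepend. Next row=LF[5]=4
  step 7: row=4, L[4]='r', prepend. Next row=LF[4]=8
  step 8: row=8, L[8]='a', prepend. Next row=LF[8]=3
  step 9: row=3, L[3]='p', prepend. Next row=LF[3]=7
Reversed output: parcelQH$

Answer: parcelQH$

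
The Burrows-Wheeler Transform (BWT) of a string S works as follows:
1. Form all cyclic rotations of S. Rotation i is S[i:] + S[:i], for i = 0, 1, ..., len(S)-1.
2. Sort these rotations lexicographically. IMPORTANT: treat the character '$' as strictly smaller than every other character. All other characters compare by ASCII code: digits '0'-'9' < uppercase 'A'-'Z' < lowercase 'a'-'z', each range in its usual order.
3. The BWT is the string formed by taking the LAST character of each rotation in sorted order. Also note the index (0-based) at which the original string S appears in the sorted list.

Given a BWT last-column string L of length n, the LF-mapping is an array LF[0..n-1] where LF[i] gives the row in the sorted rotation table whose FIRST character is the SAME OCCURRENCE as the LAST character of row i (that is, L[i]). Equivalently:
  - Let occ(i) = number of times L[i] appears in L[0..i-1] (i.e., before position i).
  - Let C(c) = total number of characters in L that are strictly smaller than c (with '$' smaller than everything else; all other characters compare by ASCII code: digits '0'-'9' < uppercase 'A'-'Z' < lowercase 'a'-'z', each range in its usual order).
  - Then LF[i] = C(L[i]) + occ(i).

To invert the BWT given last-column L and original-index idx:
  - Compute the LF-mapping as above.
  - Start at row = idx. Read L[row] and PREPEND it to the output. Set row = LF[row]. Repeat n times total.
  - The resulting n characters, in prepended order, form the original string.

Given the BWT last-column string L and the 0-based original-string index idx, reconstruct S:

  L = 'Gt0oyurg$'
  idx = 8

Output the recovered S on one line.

Answer: yogurt0G$

Derivation:
LF mapping: 2 6 1 4 8 7 5 3 0
Walk LF starting at row 8, prepending L[row]:
  step 1: row=8, L[8]='$', prepend. Next row=LF[8]=0
  step 2: row=0, L[0]='G', prepend. Next row=LF[0]=2
  step 3: row=2, L[2]='0', prepend. Next row=LF[2]=1
  step 4: row=1, L[1]='t', prepend. Next row=LF[1]=6
  step 5: row=6, L[6]='r', prepend. Next row=LF[6]=5
  step 6: row=5, L[5]='u', prepend. Next row=LF[5]=7
  step 7: row=7, L[7]='g', prepend. Next row=LF[7]=3
  step 8: row=3, L[3]='o', prepend. Next row=LF[3]=4
  step 9: row=4, L[4]='y', prepend. Next row=LF[4]=8
Reversed output: yogurt0G$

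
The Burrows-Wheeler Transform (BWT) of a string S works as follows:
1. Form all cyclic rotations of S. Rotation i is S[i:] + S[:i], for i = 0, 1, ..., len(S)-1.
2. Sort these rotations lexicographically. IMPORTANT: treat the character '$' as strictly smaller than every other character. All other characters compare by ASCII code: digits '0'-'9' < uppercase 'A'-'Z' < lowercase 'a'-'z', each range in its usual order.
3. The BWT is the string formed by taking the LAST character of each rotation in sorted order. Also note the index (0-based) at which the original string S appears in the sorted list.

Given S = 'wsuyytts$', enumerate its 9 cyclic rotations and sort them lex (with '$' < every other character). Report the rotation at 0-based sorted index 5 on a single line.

All 9 rotations (rotation i = S[i:]+S[:i]):
  rot[0] = wsuyytts$
  rot[1] = suyytts$w
  rot[2] = uyytts$ws
  rot[3] = yytts$wsu
  rot[4] = ytts$wsuy
  rot[5] = tts$wsuyy
  rot[6] = ts$wsuyyt
  rot[7] = s$wsuyytt
  rot[8] = $wsuyytts
Sorted (with $ < everything):
  sorted[0] = $wsuyytts
  sorted[1] = s$wsuyytt
  sorted[2] = suyytts$w
  sorted[3] = ts$wsuyyt
  sorted[4] = tts$wsuyy
  sorted[5] = uyytts$ws
  sorted[6] = wsuyytts$
  sorted[7] = ytts$wsuy
  sorted[8] = yytts$wsu
sorted[5] = uyytts$ws

Answer: uyytts$ws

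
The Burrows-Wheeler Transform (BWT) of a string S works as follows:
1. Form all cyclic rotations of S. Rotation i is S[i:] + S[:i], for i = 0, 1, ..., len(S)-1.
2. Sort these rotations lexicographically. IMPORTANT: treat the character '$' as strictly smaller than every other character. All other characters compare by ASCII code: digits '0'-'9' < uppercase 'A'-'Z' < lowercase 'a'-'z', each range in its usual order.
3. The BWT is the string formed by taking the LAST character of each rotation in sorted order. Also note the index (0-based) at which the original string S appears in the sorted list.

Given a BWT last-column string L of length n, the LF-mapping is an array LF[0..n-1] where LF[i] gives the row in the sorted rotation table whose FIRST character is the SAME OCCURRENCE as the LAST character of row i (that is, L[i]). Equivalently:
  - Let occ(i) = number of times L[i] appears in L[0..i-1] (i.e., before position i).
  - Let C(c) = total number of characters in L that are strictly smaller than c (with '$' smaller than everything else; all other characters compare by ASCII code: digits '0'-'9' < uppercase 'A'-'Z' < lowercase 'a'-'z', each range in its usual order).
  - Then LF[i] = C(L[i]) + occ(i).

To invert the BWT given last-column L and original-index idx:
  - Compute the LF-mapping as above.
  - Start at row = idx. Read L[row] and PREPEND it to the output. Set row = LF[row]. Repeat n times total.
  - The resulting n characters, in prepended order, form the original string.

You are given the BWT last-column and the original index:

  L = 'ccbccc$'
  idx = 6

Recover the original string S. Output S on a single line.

Answer: ccccbc$

Derivation:
LF mapping: 2 3 1 4 5 6 0
Walk LF starting at row 6, prepending L[row]:
  step 1: row=6, L[6]='$', prepend. Next row=LF[6]=0
  step 2: row=0, L[0]='c', prepend. Next row=LF[0]=2
  step 3: row=2, L[2]='b', prepend. Next row=LF[2]=1
  step 4: row=1, L[1]='c', prepend. Next row=LF[1]=3
  step 5: row=3, L[3]='c', prepend. Next row=LF[3]=4
  step 6: row=4, L[4]='c', prepend. Next row=LF[4]=5
  step 7: row=5, L[5]='c', prepend. Next row=LF[5]=6
Reversed output: ccccbc$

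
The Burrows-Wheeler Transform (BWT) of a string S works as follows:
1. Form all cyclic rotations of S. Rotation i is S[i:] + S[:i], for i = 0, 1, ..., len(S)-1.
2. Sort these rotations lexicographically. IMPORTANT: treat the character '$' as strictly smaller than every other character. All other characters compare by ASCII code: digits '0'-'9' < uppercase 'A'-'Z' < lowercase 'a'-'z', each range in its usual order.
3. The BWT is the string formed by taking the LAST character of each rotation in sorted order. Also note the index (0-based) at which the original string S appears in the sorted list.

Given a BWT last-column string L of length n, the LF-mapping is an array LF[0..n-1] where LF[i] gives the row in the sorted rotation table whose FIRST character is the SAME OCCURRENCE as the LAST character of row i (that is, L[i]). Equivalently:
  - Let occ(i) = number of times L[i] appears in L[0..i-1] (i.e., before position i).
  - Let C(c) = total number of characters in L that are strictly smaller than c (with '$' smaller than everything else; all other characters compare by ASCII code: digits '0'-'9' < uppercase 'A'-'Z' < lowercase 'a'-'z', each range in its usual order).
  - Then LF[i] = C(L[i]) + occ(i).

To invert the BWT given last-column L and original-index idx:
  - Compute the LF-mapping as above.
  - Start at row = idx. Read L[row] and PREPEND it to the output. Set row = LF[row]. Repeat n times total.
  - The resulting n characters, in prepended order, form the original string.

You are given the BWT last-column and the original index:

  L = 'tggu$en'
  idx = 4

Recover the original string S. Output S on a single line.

LF mapping: 5 2 3 6 0 1 4
Walk LF starting at row 4, prepending L[row]:
  step 1: row=4, L[4]='$', prepend. Next row=LF[4]=0
  step 2: row=0, L[0]='t', prepend. Next row=LF[0]=5
  step 3: row=5, L[5]='e', prepend. Next row=LF[5]=1
  step 4: row=1, L[1]='g', prepend. Next row=LF[1]=2
  step 5: row=2, L[2]='g', prepend. Next row=LF[2]=3
  step 6: row=3, L[3]='u', prepend. Next row=LF[3]=6
  step 7: row=6, L[6]='n', prepend. Next row=LF[6]=4
Reversed output: nugget$

Answer: nugget$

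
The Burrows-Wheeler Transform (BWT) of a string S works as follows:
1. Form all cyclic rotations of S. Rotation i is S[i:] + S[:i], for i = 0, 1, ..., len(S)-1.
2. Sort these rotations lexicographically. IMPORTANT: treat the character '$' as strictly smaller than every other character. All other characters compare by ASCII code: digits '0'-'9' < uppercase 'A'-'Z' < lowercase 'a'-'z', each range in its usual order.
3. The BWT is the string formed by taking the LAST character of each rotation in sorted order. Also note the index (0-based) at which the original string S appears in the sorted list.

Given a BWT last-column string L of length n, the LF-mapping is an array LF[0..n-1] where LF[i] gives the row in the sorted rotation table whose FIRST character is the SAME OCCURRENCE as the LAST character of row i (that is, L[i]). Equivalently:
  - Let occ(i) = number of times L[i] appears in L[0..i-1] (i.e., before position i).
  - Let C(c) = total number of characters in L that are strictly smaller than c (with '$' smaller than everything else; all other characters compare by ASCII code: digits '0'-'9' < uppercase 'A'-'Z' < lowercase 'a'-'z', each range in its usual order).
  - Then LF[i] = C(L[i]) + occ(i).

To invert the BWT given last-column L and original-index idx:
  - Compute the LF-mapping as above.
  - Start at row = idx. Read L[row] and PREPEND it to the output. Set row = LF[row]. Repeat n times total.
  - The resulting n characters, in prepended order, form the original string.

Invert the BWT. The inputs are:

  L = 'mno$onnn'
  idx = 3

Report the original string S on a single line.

Answer: nnononm$

Derivation:
LF mapping: 1 2 6 0 7 3 4 5
Walk LF starting at row 3, prepending L[row]:
  step 1: row=3, L[3]='$', prepend. Next row=LF[3]=0
  step 2: row=0, L[0]='m', prepend. Next row=LF[0]=1
  step 3: row=1, L[1]='n', prepend. Next row=LF[1]=2
  step 4: row=2, L[2]='o', prepend. Next row=LF[2]=6
  step 5: row=6, L[6]='n', prepend. Next row=LF[6]=4
  step 6: row=4, L[4]='o', prepend. Next row=LF[4]=7
  step 7: row=7, L[7]='n', prepend. Next row=LF[7]=5
  step 8: row=5, L[5]='n', prepend. Next row=LF[5]=3
Reversed output: nnononm$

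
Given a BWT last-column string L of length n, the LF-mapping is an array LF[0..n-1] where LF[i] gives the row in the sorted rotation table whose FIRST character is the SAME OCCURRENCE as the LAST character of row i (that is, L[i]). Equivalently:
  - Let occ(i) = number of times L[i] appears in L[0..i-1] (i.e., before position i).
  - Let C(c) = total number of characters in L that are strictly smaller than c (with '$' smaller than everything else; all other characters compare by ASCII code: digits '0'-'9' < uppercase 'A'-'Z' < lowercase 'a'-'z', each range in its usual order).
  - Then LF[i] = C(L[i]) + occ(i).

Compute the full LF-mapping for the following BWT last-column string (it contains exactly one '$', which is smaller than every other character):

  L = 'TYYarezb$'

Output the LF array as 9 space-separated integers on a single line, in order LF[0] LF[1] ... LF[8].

Char counts: '$':1, 'T':1, 'Y':2, 'a':1, 'b':1, 'e':1, 'r':1, 'z':1
C (first-col start): C('$')=0, C('T')=1, C('Y')=2, C('a')=4, C('b')=5, C('e')=6, C('r')=7, C('z')=8
L[0]='T': occ=0, LF[0]=C('T')+0=1+0=1
L[1]='Y': occ=0, LF[1]=C('Y')+0=2+0=2
L[2]='Y': occ=1, LF[2]=C('Y')+1=2+1=3
L[3]='a': occ=0, LF[3]=C('a')+0=4+0=4
L[4]='r': occ=0, LF[4]=C('r')+0=7+0=7
L[5]='e': occ=0, LF[5]=C('e')+0=6+0=6
L[6]='z': occ=0, LF[6]=C('z')+0=8+0=8
L[7]='b': occ=0, LF[7]=C('b')+0=5+0=5
L[8]='$': occ=0, LF[8]=C('$')+0=0+0=0

Answer: 1 2 3 4 7 6 8 5 0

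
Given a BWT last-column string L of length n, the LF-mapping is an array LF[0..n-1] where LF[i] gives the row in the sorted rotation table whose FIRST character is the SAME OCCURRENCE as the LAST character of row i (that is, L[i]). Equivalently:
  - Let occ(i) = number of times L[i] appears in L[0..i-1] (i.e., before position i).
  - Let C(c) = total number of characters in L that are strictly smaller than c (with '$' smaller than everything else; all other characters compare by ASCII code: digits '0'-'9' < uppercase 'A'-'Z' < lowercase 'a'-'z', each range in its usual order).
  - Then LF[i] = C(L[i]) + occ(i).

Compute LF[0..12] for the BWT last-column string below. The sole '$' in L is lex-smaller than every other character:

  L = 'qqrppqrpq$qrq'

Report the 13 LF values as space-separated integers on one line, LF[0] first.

Answer: 4 5 10 1 2 6 11 3 7 0 8 12 9

Derivation:
Char counts: '$':1, 'p':3, 'q':6, 'r':3
C (first-col start): C('$')=0, C('p')=1, C('q')=4, C('r')=10
L[0]='q': occ=0, LF[0]=C('q')+0=4+0=4
L[1]='q': occ=1, LF[1]=C('q')+1=4+1=5
L[2]='r': occ=0, LF[2]=C('r')+0=10+0=10
L[3]='p': occ=0, LF[3]=C('p')+0=1+0=1
L[4]='p': occ=1, LF[4]=C('p')+1=1+1=2
L[5]='q': occ=2, LF[5]=C('q')+2=4+2=6
L[6]='r': occ=1, LF[6]=C('r')+1=10+1=11
L[7]='p': occ=2, LF[7]=C('p')+2=1+2=3
L[8]='q': occ=3, LF[8]=C('q')+3=4+3=7
L[9]='$': occ=0, LF[9]=C('$')+0=0+0=0
L[10]='q': occ=4, LF[10]=C('q')+4=4+4=8
L[11]='r': occ=2, LF[11]=C('r')+2=10+2=12
L[12]='q': occ=5, LF[12]=C('q')+5=4+5=9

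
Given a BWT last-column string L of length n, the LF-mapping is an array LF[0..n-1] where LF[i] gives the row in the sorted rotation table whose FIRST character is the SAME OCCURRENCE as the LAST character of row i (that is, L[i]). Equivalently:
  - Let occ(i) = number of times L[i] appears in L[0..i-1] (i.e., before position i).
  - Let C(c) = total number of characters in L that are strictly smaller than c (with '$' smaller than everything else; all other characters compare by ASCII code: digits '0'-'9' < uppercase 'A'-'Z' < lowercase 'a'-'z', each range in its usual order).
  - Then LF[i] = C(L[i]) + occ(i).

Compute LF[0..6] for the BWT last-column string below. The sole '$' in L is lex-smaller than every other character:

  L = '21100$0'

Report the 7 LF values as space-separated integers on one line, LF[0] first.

Char counts: '$':1, '0':3, '1':2, '2':1
C (first-col start): C('$')=0, C('0')=1, C('1')=4, C('2')=6
L[0]='2': occ=0, LF[0]=C('2')+0=6+0=6
L[1]='1': occ=0, LF[1]=C('1')+0=4+0=4
L[2]='1': occ=1, LF[2]=C('1')+1=4+1=5
L[3]='0': occ=0, LF[3]=C('0')+0=1+0=1
L[4]='0': occ=1, LF[4]=C('0')+1=1+1=2
L[5]='$': occ=0, LF[5]=C('$')+0=0+0=0
L[6]='0': occ=2, LF[6]=C('0')+2=1+2=3

Answer: 6 4 5 1 2 0 3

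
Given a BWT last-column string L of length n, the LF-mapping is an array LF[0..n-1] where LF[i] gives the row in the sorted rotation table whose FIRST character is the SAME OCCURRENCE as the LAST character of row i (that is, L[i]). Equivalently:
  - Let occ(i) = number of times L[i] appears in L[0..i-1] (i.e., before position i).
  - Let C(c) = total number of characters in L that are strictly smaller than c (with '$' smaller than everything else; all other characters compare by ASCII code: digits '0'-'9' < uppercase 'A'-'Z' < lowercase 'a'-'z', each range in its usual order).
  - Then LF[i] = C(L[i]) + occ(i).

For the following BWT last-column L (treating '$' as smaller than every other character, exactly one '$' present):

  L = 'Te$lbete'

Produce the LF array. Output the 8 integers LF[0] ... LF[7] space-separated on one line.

Answer: 1 3 0 6 2 4 7 5

Derivation:
Char counts: '$':1, 'T':1, 'b':1, 'e':3, 'l':1, 't':1
C (first-col start): C('$')=0, C('T')=1, C('b')=2, C('e')=3, C('l')=6, C('t')=7
L[0]='T': occ=0, LF[0]=C('T')+0=1+0=1
L[1]='e': occ=0, LF[1]=C('e')+0=3+0=3
L[2]='$': occ=0, LF[2]=C('$')+0=0+0=0
L[3]='l': occ=0, LF[3]=C('l')+0=6+0=6
L[4]='b': occ=0, LF[4]=C('b')+0=2+0=2
L[5]='e': occ=1, LF[5]=C('e')+1=3+1=4
L[6]='t': occ=0, LF[6]=C('t')+0=7+0=7
L[7]='e': occ=2, LF[7]=C('e')+2=3+2=5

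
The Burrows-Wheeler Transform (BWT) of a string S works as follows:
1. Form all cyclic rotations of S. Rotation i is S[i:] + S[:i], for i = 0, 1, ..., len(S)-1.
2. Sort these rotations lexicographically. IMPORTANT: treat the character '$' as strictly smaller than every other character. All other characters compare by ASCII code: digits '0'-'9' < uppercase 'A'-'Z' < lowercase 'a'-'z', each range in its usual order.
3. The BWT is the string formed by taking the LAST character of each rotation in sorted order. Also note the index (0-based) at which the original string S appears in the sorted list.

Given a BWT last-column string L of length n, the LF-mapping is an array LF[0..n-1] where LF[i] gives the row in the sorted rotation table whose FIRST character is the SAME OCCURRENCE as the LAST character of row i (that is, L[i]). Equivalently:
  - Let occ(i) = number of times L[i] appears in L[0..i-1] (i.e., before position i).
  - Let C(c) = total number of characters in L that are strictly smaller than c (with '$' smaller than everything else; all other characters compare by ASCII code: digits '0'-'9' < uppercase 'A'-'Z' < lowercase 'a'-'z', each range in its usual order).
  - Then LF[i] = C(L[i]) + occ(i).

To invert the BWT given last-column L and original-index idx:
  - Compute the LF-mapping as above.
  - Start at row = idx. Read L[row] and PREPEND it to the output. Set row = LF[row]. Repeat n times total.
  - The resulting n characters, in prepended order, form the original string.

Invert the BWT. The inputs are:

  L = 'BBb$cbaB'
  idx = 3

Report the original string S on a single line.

Answer: BcabbBB$

Derivation:
LF mapping: 1 2 5 0 7 6 4 3
Walk LF starting at row 3, prepending L[row]:
  step 1: row=3, L[3]='$', prepend. Next row=LF[3]=0
  step 2: row=0, L[0]='B', prepend. Next row=LF[0]=1
  step 3: row=1, L[1]='B', prepend. Next row=LF[1]=2
  step 4: row=2, L[2]='b', prepend. Next row=LF[2]=5
  step 5: row=5, L[5]='b', prepend. Next row=LF[5]=6
  step 6: row=6, L[6]='a', prepend. Next row=LF[6]=4
  step 7: row=4, L[4]='c', prepend. Next row=LF[4]=7
  step 8: row=7, L[7]='B', prepend. Next row=LF[7]=3
Reversed output: BcabbBB$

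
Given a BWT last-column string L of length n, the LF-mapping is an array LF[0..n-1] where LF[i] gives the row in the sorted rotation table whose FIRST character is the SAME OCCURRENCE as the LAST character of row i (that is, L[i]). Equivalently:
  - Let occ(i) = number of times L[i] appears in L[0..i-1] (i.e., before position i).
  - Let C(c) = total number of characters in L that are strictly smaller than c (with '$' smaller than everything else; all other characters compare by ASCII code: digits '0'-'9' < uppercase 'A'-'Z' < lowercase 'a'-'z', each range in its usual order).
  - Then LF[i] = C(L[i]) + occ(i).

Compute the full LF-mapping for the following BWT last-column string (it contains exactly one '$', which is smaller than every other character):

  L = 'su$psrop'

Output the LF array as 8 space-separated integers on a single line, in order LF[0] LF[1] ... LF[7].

Answer: 5 7 0 2 6 4 1 3

Derivation:
Char counts: '$':1, 'o':1, 'p':2, 'r':1, 's':2, 'u':1
C (first-col start): C('$')=0, C('o')=1, C('p')=2, C('r')=4, C('s')=5, C('u')=7
L[0]='s': occ=0, LF[0]=C('s')+0=5+0=5
L[1]='u': occ=0, LF[1]=C('u')+0=7+0=7
L[2]='$': occ=0, LF[2]=C('$')+0=0+0=0
L[3]='p': occ=0, LF[3]=C('p')+0=2+0=2
L[4]='s': occ=1, LF[4]=C('s')+1=5+1=6
L[5]='r': occ=0, LF[5]=C('r')+0=4+0=4
L[6]='o': occ=0, LF[6]=C('o')+0=1+0=1
L[7]='p': occ=1, LF[7]=C('p')+1=2+1=3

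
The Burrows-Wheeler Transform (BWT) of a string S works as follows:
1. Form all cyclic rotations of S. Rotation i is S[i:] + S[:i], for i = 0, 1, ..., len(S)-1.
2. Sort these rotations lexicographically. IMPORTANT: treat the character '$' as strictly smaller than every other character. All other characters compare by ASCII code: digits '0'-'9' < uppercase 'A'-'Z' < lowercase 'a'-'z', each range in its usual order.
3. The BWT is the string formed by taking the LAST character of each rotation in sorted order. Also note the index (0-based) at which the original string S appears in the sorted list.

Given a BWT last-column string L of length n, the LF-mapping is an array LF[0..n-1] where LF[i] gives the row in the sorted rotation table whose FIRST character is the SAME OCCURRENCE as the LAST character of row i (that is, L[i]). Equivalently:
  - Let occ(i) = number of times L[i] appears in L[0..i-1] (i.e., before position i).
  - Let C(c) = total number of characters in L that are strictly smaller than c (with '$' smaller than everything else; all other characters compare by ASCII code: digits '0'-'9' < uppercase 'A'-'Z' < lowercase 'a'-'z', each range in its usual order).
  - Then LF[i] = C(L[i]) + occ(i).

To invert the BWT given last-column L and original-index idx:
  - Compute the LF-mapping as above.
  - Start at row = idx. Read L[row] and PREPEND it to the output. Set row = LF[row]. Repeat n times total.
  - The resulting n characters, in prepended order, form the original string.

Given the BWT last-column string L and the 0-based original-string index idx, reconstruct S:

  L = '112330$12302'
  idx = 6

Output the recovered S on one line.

LF mapping: 3 4 6 9 10 1 0 5 7 11 2 8
Walk LF starting at row 6, prepending L[row]:
  step 1: row=6, L[6]='$', prepend. Next row=LF[6]=0
  step 2: row=0, L[0]='1', prepend. Next row=LF[0]=3
  step 3: row=3, L[3]='3', prepend. Next row=LF[3]=9
  step 4: row=9, L[9]='3', prepend. Next row=LF[9]=11
  step 5: row=11, L[11]='2', prepend. Next row=LF[11]=8
  step 6: row=8, L[8]='2', prepend. Next row=LF[8]=7
  step 7: row=7, L[7]='1', prepend. Next row=LF[7]=5
  step 8: row=5, L[5]='0', prepend. Next row=LF[5]=1
  step 9: row=1, L[1]='1', prepend. Next row=LF[1]=4
  step 10: row=4, L[4]='3', prepend. Next row=LF[4]=10
  step 11: row=10, L[10]='0', prepend. Next row=LF[10]=2
  step 12: row=2, L[2]='2', prepend. Next row=LF[2]=6
Reversed output: 20310122331$

Answer: 20310122331$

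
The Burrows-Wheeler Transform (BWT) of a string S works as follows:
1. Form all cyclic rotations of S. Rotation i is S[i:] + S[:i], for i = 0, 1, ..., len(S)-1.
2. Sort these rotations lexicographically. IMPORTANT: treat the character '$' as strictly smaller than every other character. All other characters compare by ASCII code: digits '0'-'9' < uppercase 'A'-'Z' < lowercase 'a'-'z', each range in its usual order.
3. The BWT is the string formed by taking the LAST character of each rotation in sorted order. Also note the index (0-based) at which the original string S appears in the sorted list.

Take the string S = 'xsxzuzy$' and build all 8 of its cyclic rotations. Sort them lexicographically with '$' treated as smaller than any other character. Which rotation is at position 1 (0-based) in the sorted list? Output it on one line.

All 8 rotations (rotation i = S[i:]+S[:i]):
  rot[0] = xsxzuzy$
  rot[1] = sxzuzy$x
  rot[2] = xzuzy$xs
  rot[3] = zuzy$xsx
  rot[4] = uzy$xsxz
  rot[5] = zy$xsxzu
  rot[6] = y$xsxzuz
  rot[7] = $xsxzuzy
Sorted (with $ < everything):
  sorted[0] = $xsxzuzy
  sorted[1] = sxzuzy$x
  sorted[2] = uzy$xsxz
  sorted[3] = xsxzuzy$
  sorted[4] = xzuzy$xs
  sorted[5] = y$xsxzuz
  sorted[6] = zuzy$xsx
  sorted[7] = zy$xsxzu
sorted[1] = sxzuzy$x

Answer: sxzuzy$x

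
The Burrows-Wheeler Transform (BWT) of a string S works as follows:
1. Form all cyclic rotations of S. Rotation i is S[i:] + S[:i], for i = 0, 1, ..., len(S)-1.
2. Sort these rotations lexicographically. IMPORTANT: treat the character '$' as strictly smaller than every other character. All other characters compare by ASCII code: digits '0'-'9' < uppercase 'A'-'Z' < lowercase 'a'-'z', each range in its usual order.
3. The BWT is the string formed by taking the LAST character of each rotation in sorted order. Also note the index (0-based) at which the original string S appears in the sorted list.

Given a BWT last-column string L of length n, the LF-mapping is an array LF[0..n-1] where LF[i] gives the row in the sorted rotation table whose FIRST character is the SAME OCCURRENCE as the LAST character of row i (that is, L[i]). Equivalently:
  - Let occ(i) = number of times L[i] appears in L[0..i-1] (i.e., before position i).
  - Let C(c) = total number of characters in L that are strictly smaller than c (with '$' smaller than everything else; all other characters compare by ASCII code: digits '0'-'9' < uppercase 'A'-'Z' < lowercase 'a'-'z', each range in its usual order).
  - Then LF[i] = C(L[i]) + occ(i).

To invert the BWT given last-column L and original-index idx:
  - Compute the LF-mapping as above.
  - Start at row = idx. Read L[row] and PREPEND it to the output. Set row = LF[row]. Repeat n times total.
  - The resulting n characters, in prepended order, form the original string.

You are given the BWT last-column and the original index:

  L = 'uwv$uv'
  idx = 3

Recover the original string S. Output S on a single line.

LF mapping: 1 5 3 0 2 4
Walk LF starting at row 3, prepending L[row]:
  step 1: row=3, L[3]='$', prepend. Next row=LF[3]=0
  step 2: row=0, L[0]='u', prepend. Next row=LF[0]=1
  step 3: row=1, L[1]='w', prepend. Next row=LF[1]=5
  step 4: row=5, L[5]='v', prepend. Next row=LF[5]=4
  step 5: row=4, L[4]='u', prepend. Next row=LF[4]=2
  step 6: row=2, L[2]='v', prepend. Next row=LF[2]=3
Reversed output: vuvwu$

Answer: vuvwu$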